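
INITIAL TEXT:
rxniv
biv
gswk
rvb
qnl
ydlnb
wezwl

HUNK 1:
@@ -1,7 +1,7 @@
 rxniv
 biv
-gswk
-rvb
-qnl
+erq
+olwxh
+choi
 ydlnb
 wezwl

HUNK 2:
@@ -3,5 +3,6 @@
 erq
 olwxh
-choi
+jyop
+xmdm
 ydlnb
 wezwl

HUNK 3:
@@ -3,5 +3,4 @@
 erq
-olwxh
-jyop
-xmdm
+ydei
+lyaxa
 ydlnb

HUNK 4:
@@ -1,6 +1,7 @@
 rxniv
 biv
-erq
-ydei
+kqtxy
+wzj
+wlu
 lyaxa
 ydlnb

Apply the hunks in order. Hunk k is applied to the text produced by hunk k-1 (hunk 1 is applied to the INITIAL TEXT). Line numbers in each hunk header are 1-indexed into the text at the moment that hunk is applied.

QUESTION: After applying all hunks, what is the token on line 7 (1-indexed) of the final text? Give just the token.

Answer: ydlnb

Derivation:
Hunk 1: at line 1 remove [gswk,rvb,qnl] add [erq,olwxh,choi] -> 7 lines: rxniv biv erq olwxh choi ydlnb wezwl
Hunk 2: at line 3 remove [choi] add [jyop,xmdm] -> 8 lines: rxniv biv erq olwxh jyop xmdm ydlnb wezwl
Hunk 3: at line 3 remove [olwxh,jyop,xmdm] add [ydei,lyaxa] -> 7 lines: rxniv biv erq ydei lyaxa ydlnb wezwl
Hunk 4: at line 1 remove [erq,ydei] add [kqtxy,wzj,wlu] -> 8 lines: rxniv biv kqtxy wzj wlu lyaxa ydlnb wezwl
Final line 7: ydlnb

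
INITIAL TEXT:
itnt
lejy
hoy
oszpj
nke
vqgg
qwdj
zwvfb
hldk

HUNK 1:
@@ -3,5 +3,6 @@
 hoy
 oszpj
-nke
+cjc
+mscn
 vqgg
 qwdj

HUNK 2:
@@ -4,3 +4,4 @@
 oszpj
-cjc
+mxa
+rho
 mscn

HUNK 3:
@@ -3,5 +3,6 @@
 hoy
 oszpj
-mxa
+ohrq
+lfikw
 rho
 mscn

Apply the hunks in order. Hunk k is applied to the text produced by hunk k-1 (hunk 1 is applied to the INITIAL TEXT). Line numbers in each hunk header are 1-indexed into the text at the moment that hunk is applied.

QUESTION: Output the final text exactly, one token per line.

Hunk 1: at line 3 remove [nke] add [cjc,mscn] -> 10 lines: itnt lejy hoy oszpj cjc mscn vqgg qwdj zwvfb hldk
Hunk 2: at line 4 remove [cjc] add [mxa,rho] -> 11 lines: itnt lejy hoy oszpj mxa rho mscn vqgg qwdj zwvfb hldk
Hunk 3: at line 3 remove [mxa] add [ohrq,lfikw] -> 12 lines: itnt lejy hoy oszpj ohrq lfikw rho mscn vqgg qwdj zwvfb hldk

Answer: itnt
lejy
hoy
oszpj
ohrq
lfikw
rho
mscn
vqgg
qwdj
zwvfb
hldk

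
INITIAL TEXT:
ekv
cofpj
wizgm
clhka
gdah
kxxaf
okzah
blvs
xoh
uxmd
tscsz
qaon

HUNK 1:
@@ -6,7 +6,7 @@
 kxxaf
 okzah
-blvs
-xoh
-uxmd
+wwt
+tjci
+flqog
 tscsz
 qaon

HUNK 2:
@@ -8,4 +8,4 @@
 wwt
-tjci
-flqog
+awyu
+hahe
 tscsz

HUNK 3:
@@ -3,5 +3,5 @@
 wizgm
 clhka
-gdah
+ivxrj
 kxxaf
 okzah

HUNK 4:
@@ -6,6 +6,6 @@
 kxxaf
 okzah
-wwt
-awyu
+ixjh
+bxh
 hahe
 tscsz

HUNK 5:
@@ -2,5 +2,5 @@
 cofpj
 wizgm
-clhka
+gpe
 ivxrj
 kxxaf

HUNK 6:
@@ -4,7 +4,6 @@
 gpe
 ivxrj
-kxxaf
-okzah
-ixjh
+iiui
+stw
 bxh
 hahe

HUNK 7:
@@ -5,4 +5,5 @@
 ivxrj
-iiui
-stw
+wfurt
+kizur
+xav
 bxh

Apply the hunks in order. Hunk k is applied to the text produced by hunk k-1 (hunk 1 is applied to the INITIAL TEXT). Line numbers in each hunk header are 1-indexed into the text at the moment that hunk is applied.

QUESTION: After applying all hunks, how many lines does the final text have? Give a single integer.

Answer: 12

Derivation:
Hunk 1: at line 6 remove [blvs,xoh,uxmd] add [wwt,tjci,flqog] -> 12 lines: ekv cofpj wizgm clhka gdah kxxaf okzah wwt tjci flqog tscsz qaon
Hunk 2: at line 8 remove [tjci,flqog] add [awyu,hahe] -> 12 lines: ekv cofpj wizgm clhka gdah kxxaf okzah wwt awyu hahe tscsz qaon
Hunk 3: at line 3 remove [gdah] add [ivxrj] -> 12 lines: ekv cofpj wizgm clhka ivxrj kxxaf okzah wwt awyu hahe tscsz qaon
Hunk 4: at line 6 remove [wwt,awyu] add [ixjh,bxh] -> 12 lines: ekv cofpj wizgm clhka ivxrj kxxaf okzah ixjh bxh hahe tscsz qaon
Hunk 5: at line 2 remove [clhka] add [gpe] -> 12 lines: ekv cofpj wizgm gpe ivxrj kxxaf okzah ixjh bxh hahe tscsz qaon
Hunk 6: at line 4 remove [kxxaf,okzah,ixjh] add [iiui,stw] -> 11 lines: ekv cofpj wizgm gpe ivxrj iiui stw bxh hahe tscsz qaon
Hunk 7: at line 5 remove [iiui,stw] add [wfurt,kizur,xav] -> 12 lines: ekv cofpj wizgm gpe ivxrj wfurt kizur xav bxh hahe tscsz qaon
Final line count: 12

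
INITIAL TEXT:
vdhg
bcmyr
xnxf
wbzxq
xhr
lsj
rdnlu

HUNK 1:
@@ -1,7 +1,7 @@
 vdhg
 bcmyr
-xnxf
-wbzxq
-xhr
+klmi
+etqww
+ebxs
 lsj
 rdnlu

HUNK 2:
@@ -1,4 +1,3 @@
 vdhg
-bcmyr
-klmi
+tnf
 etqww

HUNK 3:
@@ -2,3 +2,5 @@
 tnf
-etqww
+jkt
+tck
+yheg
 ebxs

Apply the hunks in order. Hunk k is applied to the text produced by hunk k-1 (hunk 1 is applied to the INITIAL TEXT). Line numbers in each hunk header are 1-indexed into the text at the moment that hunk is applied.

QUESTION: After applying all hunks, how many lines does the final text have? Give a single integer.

Answer: 8

Derivation:
Hunk 1: at line 1 remove [xnxf,wbzxq,xhr] add [klmi,etqww,ebxs] -> 7 lines: vdhg bcmyr klmi etqww ebxs lsj rdnlu
Hunk 2: at line 1 remove [bcmyr,klmi] add [tnf] -> 6 lines: vdhg tnf etqww ebxs lsj rdnlu
Hunk 3: at line 2 remove [etqww] add [jkt,tck,yheg] -> 8 lines: vdhg tnf jkt tck yheg ebxs lsj rdnlu
Final line count: 8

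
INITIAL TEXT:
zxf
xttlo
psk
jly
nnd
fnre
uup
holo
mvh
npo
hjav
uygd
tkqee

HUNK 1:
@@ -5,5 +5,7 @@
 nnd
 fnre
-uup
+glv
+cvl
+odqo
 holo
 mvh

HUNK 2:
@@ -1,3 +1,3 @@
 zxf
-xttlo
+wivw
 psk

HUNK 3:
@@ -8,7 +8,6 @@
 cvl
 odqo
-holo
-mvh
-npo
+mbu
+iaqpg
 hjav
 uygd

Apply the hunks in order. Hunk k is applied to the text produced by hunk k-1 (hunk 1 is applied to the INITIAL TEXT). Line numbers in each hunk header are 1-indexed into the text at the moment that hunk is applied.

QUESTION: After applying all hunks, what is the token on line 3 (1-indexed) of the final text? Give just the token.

Answer: psk

Derivation:
Hunk 1: at line 5 remove [uup] add [glv,cvl,odqo] -> 15 lines: zxf xttlo psk jly nnd fnre glv cvl odqo holo mvh npo hjav uygd tkqee
Hunk 2: at line 1 remove [xttlo] add [wivw] -> 15 lines: zxf wivw psk jly nnd fnre glv cvl odqo holo mvh npo hjav uygd tkqee
Hunk 3: at line 8 remove [holo,mvh,npo] add [mbu,iaqpg] -> 14 lines: zxf wivw psk jly nnd fnre glv cvl odqo mbu iaqpg hjav uygd tkqee
Final line 3: psk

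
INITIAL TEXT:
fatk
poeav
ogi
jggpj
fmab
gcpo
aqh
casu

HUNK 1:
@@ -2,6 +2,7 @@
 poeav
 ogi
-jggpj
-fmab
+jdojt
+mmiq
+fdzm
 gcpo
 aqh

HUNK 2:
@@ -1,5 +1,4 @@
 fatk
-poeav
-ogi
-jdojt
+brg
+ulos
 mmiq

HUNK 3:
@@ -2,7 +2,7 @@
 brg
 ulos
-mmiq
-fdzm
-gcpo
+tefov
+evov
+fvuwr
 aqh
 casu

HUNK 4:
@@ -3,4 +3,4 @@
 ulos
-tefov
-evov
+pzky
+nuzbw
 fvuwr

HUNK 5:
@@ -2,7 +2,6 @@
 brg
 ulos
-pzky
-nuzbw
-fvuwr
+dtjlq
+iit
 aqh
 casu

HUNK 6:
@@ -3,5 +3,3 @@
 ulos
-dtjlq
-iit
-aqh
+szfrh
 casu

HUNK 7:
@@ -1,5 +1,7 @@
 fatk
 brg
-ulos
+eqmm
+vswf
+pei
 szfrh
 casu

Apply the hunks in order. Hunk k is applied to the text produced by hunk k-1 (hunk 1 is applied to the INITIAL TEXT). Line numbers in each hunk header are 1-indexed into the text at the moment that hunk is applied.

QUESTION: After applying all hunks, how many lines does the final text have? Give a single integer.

Hunk 1: at line 2 remove [jggpj,fmab] add [jdojt,mmiq,fdzm] -> 9 lines: fatk poeav ogi jdojt mmiq fdzm gcpo aqh casu
Hunk 2: at line 1 remove [poeav,ogi,jdojt] add [brg,ulos] -> 8 lines: fatk brg ulos mmiq fdzm gcpo aqh casu
Hunk 3: at line 2 remove [mmiq,fdzm,gcpo] add [tefov,evov,fvuwr] -> 8 lines: fatk brg ulos tefov evov fvuwr aqh casu
Hunk 4: at line 3 remove [tefov,evov] add [pzky,nuzbw] -> 8 lines: fatk brg ulos pzky nuzbw fvuwr aqh casu
Hunk 5: at line 2 remove [pzky,nuzbw,fvuwr] add [dtjlq,iit] -> 7 lines: fatk brg ulos dtjlq iit aqh casu
Hunk 6: at line 3 remove [dtjlq,iit,aqh] add [szfrh] -> 5 lines: fatk brg ulos szfrh casu
Hunk 7: at line 1 remove [ulos] add [eqmm,vswf,pei] -> 7 lines: fatk brg eqmm vswf pei szfrh casu
Final line count: 7

Answer: 7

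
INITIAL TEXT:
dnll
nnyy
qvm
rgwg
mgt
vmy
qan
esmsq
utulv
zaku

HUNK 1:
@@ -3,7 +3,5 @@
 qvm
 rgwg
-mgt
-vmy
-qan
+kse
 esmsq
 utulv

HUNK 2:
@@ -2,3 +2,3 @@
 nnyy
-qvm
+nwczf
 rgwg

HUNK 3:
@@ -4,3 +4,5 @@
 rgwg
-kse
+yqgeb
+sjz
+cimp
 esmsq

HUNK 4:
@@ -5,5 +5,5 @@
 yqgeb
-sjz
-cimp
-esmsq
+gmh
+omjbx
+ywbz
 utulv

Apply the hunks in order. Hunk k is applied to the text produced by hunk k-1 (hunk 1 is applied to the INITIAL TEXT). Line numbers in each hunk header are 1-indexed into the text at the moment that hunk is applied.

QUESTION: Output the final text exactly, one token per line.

Answer: dnll
nnyy
nwczf
rgwg
yqgeb
gmh
omjbx
ywbz
utulv
zaku

Derivation:
Hunk 1: at line 3 remove [mgt,vmy,qan] add [kse] -> 8 lines: dnll nnyy qvm rgwg kse esmsq utulv zaku
Hunk 2: at line 2 remove [qvm] add [nwczf] -> 8 lines: dnll nnyy nwczf rgwg kse esmsq utulv zaku
Hunk 3: at line 4 remove [kse] add [yqgeb,sjz,cimp] -> 10 lines: dnll nnyy nwczf rgwg yqgeb sjz cimp esmsq utulv zaku
Hunk 4: at line 5 remove [sjz,cimp,esmsq] add [gmh,omjbx,ywbz] -> 10 lines: dnll nnyy nwczf rgwg yqgeb gmh omjbx ywbz utulv zaku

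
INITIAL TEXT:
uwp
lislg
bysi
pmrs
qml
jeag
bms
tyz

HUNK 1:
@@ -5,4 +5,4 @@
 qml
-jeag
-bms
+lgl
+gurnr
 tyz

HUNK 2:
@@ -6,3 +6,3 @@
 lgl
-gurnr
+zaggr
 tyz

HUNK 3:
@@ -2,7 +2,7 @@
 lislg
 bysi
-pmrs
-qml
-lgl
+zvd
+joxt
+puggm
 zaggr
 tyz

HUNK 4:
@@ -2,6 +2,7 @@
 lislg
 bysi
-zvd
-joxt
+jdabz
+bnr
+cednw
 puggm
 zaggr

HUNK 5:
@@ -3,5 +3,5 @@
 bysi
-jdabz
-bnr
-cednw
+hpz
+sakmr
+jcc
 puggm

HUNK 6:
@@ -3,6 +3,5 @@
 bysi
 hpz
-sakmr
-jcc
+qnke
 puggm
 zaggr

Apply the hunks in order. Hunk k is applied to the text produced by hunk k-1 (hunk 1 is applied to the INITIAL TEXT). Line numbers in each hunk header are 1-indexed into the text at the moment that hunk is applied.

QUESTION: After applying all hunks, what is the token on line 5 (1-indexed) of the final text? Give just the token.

Answer: qnke

Derivation:
Hunk 1: at line 5 remove [jeag,bms] add [lgl,gurnr] -> 8 lines: uwp lislg bysi pmrs qml lgl gurnr tyz
Hunk 2: at line 6 remove [gurnr] add [zaggr] -> 8 lines: uwp lislg bysi pmrs qml lgl zaggr tyz
Hunk 3: at line 2 remove [pmrs,qml,lgl] add [zvd,joxt,puggm] -> 8 lines: uwp lislg bysi zvd joxt puggm zaggr tyz
Hunk 4: at line 2 remove [zvd,joxt] add [jdabz,bnr,cednw] -> 9 lines: uwp lislg bysi jdabz bnr cednw puggm zaggr tyz
Hunk 5: at line 3 remove [jdabz,bnr,cednw] add [hpz,sakmr,jcc] -> 9 lines: uwp lislg bysi hpz sakmr jcc puggm zaggr tyz
Hunk 6: at line 3 remove [sakmr,jcc] add [qnke] -> 8 lines: uwp lislg bysi hpz qnke puggm zaggr tyz
Final line 5: qnke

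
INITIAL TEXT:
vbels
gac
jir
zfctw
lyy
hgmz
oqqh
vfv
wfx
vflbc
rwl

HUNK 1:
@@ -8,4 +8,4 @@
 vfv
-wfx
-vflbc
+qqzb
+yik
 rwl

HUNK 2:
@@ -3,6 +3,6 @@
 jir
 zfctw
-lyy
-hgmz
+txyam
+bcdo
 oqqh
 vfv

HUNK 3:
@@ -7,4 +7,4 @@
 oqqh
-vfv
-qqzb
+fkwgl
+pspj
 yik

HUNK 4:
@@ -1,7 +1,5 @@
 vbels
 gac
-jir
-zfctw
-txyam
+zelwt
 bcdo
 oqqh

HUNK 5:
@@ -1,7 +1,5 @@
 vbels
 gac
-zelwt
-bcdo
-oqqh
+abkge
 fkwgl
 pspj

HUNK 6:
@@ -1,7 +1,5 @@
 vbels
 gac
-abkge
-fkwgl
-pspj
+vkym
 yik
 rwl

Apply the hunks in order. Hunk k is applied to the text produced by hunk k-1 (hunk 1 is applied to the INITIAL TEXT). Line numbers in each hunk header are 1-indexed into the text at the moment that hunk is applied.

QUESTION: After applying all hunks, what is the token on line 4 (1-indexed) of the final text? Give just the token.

Hunk 1: at line 8 remove [wfx,vflbc] add [qqzb,yik] -> 11 lines: vbels gac jir zfctw lyy hgmz oqqh vfv qqzb yik rwl
Hunk 2: at line 3 remove [lyy,hgmz] add [txyam,bcdo] -> 11 lines: vbels gac jir zfctw txyam bcdo oqqh vfv qqzb yik rwl
Hunk 3: at line 7 remove [vfv,qqzb] add [fkwgl,pspj] -> 11 lines: vbels gac jir zfctw txyam bcdo oqqh fkwgl pspj yik rwl
Hunk 4: at line 1 remove [jir,zfctw,txyam] add [zelwt] -> 9 lines: vbels gac zelwt bcdo oqqh fkwgl pspj yik rwl
Hunk 5: at line 1 remove [zelwt,bcdo,oqqh] add [abkge] -> 7 lines: vbels gac abkge fkwgl pspj yik rwl
Hunk 6: at line 1 remove [abkge,fkwgl,pspj] add [vkym] -> 5 lines: vbels gac vkym yik rwl
Final line 4: yik

Answer: yik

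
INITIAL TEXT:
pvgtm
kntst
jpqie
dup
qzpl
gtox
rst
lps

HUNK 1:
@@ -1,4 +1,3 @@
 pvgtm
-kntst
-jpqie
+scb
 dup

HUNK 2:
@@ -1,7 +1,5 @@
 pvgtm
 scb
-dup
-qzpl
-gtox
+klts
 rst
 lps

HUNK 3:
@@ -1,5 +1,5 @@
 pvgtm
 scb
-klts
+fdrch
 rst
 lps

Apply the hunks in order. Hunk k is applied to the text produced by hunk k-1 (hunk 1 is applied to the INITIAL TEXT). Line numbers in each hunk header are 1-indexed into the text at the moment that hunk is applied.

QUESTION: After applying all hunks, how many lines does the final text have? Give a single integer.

Answer: 5

Derivation:
Hunk 1: at line 1 remove [kntst,jpqie] add [scb] -> 7 lines: pvgtm scb dup qzpl gtox rst lps
Hunk 2: at line 1 remove [dup,qzpl,gtox] add [klts] -> 5 lines: pvgtm scb klts rst lps
Hunk 3: at line 1 remove [klts] add [fdrch] -> 5 lines: pvgtm scb fdrch rst lps
Final line count: 5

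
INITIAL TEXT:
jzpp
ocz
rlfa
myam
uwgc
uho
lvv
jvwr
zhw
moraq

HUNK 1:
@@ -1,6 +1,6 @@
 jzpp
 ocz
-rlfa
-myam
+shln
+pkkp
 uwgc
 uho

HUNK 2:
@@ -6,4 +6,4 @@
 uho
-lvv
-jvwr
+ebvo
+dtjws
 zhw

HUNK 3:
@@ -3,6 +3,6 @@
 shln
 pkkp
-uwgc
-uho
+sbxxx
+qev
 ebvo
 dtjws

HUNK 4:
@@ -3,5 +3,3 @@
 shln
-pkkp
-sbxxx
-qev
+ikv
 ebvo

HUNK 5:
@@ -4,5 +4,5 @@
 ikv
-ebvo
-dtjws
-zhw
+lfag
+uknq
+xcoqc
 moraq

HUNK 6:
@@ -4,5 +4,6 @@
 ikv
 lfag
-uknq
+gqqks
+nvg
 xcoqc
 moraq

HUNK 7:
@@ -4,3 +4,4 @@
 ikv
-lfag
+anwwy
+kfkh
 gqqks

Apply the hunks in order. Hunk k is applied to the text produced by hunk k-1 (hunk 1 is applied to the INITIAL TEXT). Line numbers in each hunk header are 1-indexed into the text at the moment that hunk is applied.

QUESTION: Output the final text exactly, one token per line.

Answer: jzpp
ocz
shln
ikv
anwwy
kfkh
gqqks
nvg
xcoqc
moraq

Derivation:
Hunk 1: at line 1 remove [rlfa,myam] add [shln,pkkp] -> 10 lines: jzpp ocz shln pkkp uwgc uho lvv jvwr zhw moraq
Hunk 2: at line 6 remove [lvv,jvwr] add [ebvo,dtjws] -> 10 lines: jzpp ocz shln pkkp uwgc uho ebvo dtjws zhw moraq
Hunk 3: at line 3 remove [uwgc,uho] add [sbxxx,qev] -> 10 lines: jzpp ocz shln pkkp sbxxx qev ebvo dtjws zhw moraq
Hunk 4: at line 3 remove [pkkp,sbxxx,qev] add [ikv] -> 8 lines: jzpp ocz shln ikv ebvo dtjws zhw moraq
Hunk 5: at line 4 remove [ebvo,dtjws,zhw] add [lfag,uknq,xcoqc] -> 8 lines: jzpp ocz shln ikv lfag uknq xcoqc moraq
Hunk 6: at line 4 remove [uknq] add [gqqks,nvg] -> 9 lines: jzpp ocz shln ikv lfag gqqks nvg xcoqc moraq
Hunk 7: at line 4 remove [lfag] add [anwwy,kfkh] -> 10 lines: jzpp ocz shln ikv anwwy kfkh gqqks nvg xcoqc moraq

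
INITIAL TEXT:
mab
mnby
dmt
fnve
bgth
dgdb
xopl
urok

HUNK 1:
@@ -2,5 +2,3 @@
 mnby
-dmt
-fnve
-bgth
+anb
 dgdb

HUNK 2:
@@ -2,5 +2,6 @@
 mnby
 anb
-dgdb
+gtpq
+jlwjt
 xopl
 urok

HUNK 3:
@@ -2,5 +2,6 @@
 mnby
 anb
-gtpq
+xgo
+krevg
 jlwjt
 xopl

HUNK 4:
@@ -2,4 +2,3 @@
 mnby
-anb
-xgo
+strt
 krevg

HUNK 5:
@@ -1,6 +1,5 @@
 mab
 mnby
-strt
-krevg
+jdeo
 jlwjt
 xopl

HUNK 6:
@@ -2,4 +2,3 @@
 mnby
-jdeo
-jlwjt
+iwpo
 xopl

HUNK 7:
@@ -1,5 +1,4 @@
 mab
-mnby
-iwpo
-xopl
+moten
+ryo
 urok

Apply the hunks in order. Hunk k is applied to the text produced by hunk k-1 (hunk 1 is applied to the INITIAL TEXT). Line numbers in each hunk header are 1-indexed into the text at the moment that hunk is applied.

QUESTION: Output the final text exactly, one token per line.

Hunk 1: at line 2 remove [dmt,fnve,bgth] add [anb] -> 6 lines: mab mnby anb dgdb xopl urok
Hunk 2: at line 2 remove [dgdb] add [gtpq,jlwjt] -> 7 lines: mab mnby anb gtpq jlwjt xopl urok
Hunk 3: at line 2 remove [gtpq] add [xgo,krevg] -> 8 lines: mab mnby anb xgo krevg jlwjt xopl urok
Hunk 4: at line 2 remove [anb,xgo] add [strt] -> 7 lines: mab mnby strt krevg jlwjt xopl urok
Hunk 5: at line 1 remove [strt,krevg] add [jdeo] -> 6 lines: mab mnby jdeo jlwjt xopl urok
Hunk 6: at line 2 remove [jdeo,jlwjt] add [iwpo] -> 5 lines: mab mnby iwpo xopl urok
Hunk 7: at line 1 remove [mnby,iwpo,xopl] add [moten,ryo] -> 4 lines: mab moten ryo urok

Answer: mab
moten
ryo
urok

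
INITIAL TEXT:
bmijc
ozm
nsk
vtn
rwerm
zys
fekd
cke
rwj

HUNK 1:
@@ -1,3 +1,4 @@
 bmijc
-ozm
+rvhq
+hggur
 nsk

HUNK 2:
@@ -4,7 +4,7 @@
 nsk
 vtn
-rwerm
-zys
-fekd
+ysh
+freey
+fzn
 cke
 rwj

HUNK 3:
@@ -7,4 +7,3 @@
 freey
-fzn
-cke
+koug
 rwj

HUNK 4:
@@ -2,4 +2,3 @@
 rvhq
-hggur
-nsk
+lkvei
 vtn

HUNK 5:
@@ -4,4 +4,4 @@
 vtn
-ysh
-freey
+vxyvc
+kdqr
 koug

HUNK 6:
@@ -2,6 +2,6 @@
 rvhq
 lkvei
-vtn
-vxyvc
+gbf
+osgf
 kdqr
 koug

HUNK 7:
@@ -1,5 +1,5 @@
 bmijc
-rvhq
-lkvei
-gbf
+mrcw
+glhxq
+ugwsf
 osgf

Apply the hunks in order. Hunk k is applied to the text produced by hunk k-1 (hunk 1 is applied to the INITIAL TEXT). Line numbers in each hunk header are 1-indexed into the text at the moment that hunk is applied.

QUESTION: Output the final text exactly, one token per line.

Answer: bmijc
mrcw
glhxq
ugwsf
osgf
kdqr
koug
rwj

Derivation:
Hunk 1: at line 1 remove [ozm] add [rvhq,hggur] -> 10 lines: bmijc rvhq hggur nsk vtn rwerm zys fekd cke rwj
Hunk 2: at line 4 remove [rwerm,zys,fekd] add [ysh,freey,fzn] -> 10 lines: bmijc rvhq hggur nsk vtn ysh freey fzn cke rwj
Hunk 3: at line 7 remove [fzn,cke] add [koug] -> 9 lines: bmijc rvhq hggur nsk vtn ysh freey koug rwj
Hunk 4: at line 2 remove [hggur,nsk] add [lkvei] -> 8 lines: bmijc rvhq lkvei vtn ysh freey koug rwj
Hunk 5: at line 4 remove [ysh,freey] add [vxyvc,kdqr] -> 8 lines: bmijc rvhq lkvei vtn vxyvc kdqr koug rwj
Hunk 6: at line 2 remove [vtn,vxyvc] add [gbf,osgf] -> 8 lines: bmijc rvhq lkvei gbf osgf kdqr koug rwj
Hunk 7: at line 1 remove [rvhq,lkvei,gbf] add [mrcw,glhxq,ugwsf] -> 8 lines: bmijc mrcw glhxq ugwsf osgf kdqr koug rwj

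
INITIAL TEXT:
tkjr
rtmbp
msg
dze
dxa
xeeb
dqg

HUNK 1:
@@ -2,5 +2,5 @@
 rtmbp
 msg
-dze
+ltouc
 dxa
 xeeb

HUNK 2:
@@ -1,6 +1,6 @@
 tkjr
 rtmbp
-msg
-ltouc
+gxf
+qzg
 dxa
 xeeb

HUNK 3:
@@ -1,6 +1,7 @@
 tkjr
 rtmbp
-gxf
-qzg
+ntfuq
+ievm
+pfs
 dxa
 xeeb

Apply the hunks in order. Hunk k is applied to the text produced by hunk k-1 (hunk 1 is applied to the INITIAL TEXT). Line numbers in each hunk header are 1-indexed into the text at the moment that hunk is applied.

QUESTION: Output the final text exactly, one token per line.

Hunk 1: at line 2 remove [dze] add [ltouc] -> 7 lines: tkjr rtmbp msg ltouc dxa xeeb dqg
Hunk 2: at line 1 remove [msg,ltouc] add [gxf,qzg] -> 7 lines: tkjr rtmbp gxf qzg dxa xeeb dqg
Hunk 3: at line 1 remove [gxf,qzg] add [ntfuq,ievm,pfs] -> 8 lines: tkjr rtmbp ntfuq ievm pfs dxa xeeb dqg

Answer: tkjr
rtmbp
ntfuq
ievm
pfs
dxa
xeeb
dqg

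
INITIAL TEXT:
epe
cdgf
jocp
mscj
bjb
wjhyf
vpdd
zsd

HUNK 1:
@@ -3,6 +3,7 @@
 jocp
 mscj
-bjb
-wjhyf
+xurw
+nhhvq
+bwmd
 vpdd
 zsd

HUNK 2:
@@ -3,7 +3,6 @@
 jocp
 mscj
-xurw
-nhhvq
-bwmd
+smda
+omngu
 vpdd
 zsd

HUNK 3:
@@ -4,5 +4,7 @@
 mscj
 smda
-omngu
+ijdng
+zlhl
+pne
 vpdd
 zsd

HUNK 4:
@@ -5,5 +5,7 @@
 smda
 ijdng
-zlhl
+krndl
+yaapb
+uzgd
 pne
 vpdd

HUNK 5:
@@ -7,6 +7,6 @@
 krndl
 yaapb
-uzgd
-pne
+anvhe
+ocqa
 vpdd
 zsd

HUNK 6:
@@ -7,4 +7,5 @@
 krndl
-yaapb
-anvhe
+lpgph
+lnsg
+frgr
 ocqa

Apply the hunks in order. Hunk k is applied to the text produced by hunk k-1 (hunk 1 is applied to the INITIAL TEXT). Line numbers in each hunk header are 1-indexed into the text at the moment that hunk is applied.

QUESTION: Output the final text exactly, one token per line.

Answer: epe
cdgf
jocp
mscj
smda
ijdng
krndl
lpgph
lnsg
frgr
ocqa
vpdd
zsd

Derivation:
Hunk 1: at line 3 remove [bjb,wjhyf] add [xurw,nhhvq,bwmd] -> 9 lines: epe cdgf jocp mscj xurw nhhvq bwmd vpdd zsd
Hunk 2: at line 3 remove [xurw,nhhvq,bwmd] add [smda,omngu] -> 8 lines: epe cdgf jocp mscj smda omngu vpdd zsd
Hunk 3: at line 4 remove [omngu] add [ijdng,zlhl,pne] -> 10 lines: epe cdgf jocp mscj smda ijdng zlhl pne vpdd zsd
Hunk 4: at line 5 remove [zlhl] add [krndl,yaapb,uzgd] -> 12 lines: epe cdgf jocp mscj smda ijdng krndl yaapb uzgd pne vpdd zsd
Hunk 5: at line 7 remove [uzgd,pne] add [anvhe,ocqa] -> 12 lines: epe cdgf jocp mscj smda ijdng krndl yaapb anvhe ocqa vpdd zsd
Hunk 6: at line 7 remove [yaapb,anvhe] add [lpgph,lnsg,frgr] -> 13 lines: epe cdgf jocp mscj smda ijdng krndl lpgph lnsg frgr ocqa vpdd zsd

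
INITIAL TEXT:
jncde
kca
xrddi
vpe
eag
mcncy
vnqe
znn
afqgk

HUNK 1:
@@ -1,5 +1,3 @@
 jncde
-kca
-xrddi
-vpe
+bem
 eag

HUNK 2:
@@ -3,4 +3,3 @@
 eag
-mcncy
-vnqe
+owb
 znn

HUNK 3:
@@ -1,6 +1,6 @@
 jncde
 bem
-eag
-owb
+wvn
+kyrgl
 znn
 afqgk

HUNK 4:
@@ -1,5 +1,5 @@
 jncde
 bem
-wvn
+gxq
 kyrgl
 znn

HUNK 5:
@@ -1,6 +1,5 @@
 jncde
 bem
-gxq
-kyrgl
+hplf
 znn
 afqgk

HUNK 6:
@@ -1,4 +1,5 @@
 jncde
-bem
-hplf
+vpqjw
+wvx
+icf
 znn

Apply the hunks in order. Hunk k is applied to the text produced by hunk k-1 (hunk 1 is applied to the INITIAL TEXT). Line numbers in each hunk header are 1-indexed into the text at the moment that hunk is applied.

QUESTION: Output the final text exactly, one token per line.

Answer: jncde
vpqjw
wvx
icf
znn
afqgk

Derivation:
Hunk 1: at line 1 remove [kca,xrddi,vpe] add [bem] -> 7 lines: jncde bem eag mcncy vnqe znn afqgk
Hunk 2: at line 3 remove [mcncy,vnqe] add [owb] -> 6 lines: jncde bem eag owb znn afqgk
Hunk 3: at line 1 remove [eag,owb] add [wvn,kyrgl] -> 6 lines: jncde bem wvn kyrgl znn afqgk
Hunk 4: at line 1 remove [wvn] add [gxq] -> 6 lines: jncde bem gxq kyrgl znn afqgk
Hunk 5: at line 1 remove [gxq,kyrgl] add [hplf] -> 5 lines: jncde bem hplf znn afqgk
Hunk 6: at line 1 remove [bem,hplf] add [vpqjw,wvx,icf] -> 6 lines: jncde vpqjw wvx icf znn afqgk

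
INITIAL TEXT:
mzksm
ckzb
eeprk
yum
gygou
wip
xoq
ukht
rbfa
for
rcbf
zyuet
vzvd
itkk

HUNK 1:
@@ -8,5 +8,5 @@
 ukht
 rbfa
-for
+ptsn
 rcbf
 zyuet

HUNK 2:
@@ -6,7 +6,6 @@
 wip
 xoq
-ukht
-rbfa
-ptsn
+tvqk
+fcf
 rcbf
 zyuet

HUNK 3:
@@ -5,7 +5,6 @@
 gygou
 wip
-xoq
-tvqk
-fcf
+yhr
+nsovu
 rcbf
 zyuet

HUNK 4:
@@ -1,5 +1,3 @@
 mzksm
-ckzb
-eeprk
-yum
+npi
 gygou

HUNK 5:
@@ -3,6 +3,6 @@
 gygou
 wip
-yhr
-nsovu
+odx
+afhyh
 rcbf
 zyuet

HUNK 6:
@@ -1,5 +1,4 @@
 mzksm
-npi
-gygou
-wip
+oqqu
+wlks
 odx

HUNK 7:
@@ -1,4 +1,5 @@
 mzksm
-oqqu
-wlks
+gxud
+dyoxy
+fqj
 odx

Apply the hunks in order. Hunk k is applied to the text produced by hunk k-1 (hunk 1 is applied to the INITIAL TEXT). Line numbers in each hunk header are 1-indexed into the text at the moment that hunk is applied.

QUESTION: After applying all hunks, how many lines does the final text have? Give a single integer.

Hunk 1: at line 8 remove [for] add [ptsn] -> 14 lines: mzksm ckzb eeprk yum gygou wip xoq ukht rbfa ptsn rcbf zyuet vzvd itkk
Hunk 2: at line 6 remove [ukht,rbfa,ptsn] add [tvqk,fcf] -> 13 lines: mzksm ckzb eeprk yum gygou wip xoq tvqk fcf rcbf zyuet vzvd itkk
Hunk 3: at line 5 remove [xoq,tvqk,fcf] add [yhr,nsovu] -> 12 lines: mzksm ckzb eeprk yum gygou wip yhr nsovu rcbf zyuet vzvd itkk
Hunk 4: at line 1 remove [ckzb,eeprk,yum] add [npi] -> 10 lines: mzksm npi gygou wip yhr nsovu rcbf zyuet vzvd itkk
Hunk 5: at line 3 remove [yhr,nsovu] add [odx,afhyh] -> 10 lines: mzksm npi gygou wip odx afhyh rcbf zyuet vzvd itkk
Hunk 6: at line 1 remove [npi,gygou,wip] add [oqqu,wlks] -> 9 lines: mzksm oqqu wlks odx afhyh rcbf zyuet vzvd itkk
Hunk 7: at line 1 remove [oqqu,wlks] add [gxud,dyoxy,fqj] -> 10 lines: mzksm gxud dyoxy fqj odx afhyh rcbf zyuet vzvd itkk
Final line count: 10

Answer: 10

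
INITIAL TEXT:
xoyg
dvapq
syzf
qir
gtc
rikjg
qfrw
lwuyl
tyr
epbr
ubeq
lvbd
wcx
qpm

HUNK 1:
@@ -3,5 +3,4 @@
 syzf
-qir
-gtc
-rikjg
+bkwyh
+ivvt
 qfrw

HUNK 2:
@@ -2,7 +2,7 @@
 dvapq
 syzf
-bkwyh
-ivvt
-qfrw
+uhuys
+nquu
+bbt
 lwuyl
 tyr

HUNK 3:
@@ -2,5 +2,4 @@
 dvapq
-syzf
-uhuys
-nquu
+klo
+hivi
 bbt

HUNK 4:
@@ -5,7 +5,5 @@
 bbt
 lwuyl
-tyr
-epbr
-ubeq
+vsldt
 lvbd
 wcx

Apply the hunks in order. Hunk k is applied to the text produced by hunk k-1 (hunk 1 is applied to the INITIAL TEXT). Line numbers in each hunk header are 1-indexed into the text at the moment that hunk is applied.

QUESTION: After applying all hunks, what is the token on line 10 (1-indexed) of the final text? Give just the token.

Hunk 1: at line 3 remove [qir,gtc,rikjg] add [bkwyh,ivvt] -> 13 lines: xoyg dvapq syzf bkwyh ivvt qfrw lwuyl tyr epbr ubeq lvbd wcx qpm
Hunk 2: at line 2 remove [bkwyh,ivvt,qfrw] add [uhuys,nquu,bbt] -> 13 lines: xoyg dvapq syzf uhuys nquu bbt lwuyl tyr epbr ubeq lvbd wcx qpm
Hunk 3: at line 2 remove [syzf,uhuys,nquu] add [klo,hivi] -> 12 lines: xoyg dvapq klo hivi bbt lwuyl tyr epbr ubeq lvbd wcx qpm
Hunk 4: at line 5 remove [tyr,epbr,ubeq] add [vsldt] -> 10 lines: xoyg dvapq klo hivi bbt lwuyl vsldt lvbd wcx qpm
Final line 10: qpm

Answer: qpm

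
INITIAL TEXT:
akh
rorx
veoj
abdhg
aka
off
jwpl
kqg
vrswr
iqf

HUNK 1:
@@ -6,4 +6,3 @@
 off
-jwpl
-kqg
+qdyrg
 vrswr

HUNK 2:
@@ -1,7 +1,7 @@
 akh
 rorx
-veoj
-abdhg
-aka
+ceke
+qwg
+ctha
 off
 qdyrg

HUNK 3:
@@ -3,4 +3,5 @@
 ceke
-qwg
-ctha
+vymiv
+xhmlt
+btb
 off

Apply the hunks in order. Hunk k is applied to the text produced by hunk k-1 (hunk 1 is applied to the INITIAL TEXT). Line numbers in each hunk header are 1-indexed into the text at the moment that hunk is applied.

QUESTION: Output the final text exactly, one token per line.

Answer: akh
rorx
ceke
vymiv
xhmlt
btb
off
qdyrg
vrswr
iqf

Derivation:
Hunk 1: at line 6 remove [jwpl,kqg] add [qdyrg] -> 9 lines: akh rorx veoj abdhg aka off qdyrg vrswr iqf
Hunk 2: at line 1 remove [veoj,abdhg,aka] add [ceke,qwg,ctha] -> 9 lines: akh rorx ceke qwg ctha off qdyrg vrswr iqf
Hunk 3: at line 3 remove [qwg,ctha] add [vymiv,xhmlt,btb] -> 10 lines: akh rorx ceke vymiv xhmlt btb off qdyrg vrswr iqf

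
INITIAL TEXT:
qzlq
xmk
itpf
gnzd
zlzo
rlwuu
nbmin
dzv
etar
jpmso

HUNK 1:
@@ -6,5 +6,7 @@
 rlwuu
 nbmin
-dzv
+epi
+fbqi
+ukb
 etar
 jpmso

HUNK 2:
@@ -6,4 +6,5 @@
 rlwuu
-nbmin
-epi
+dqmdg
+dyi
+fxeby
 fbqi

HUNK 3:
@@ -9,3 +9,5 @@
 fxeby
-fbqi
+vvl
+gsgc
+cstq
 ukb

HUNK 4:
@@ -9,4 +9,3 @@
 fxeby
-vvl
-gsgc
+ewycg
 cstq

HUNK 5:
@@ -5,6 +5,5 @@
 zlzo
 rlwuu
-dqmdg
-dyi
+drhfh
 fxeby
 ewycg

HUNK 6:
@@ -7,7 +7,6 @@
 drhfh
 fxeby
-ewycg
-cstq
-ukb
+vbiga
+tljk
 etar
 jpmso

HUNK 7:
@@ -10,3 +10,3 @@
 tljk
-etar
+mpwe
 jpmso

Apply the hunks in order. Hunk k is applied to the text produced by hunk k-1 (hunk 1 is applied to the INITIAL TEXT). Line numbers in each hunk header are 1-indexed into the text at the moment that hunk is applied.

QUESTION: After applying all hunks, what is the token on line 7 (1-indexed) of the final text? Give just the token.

Answer: drhfh

Derivation:
Hunk 1: at line 6 remove [dzv] add [epi,fbqi,ukb] -> 12 lines: qzlq xmk itpf gnzd zlzo rlwuu nbmin epi fbqi ukb etar jpmso
Hunk 2: at line 6 remove [nbmin,epi] add [dqmdg,dyi,fxeby] -> 13 lines: qzlq xmk itpf gnzd zlzo rlwuu dqmdg dyi fxeby fbqi ukb etar jpmso
Hunk 3: at line 9 remove [fbqi] add [vvl,gsgc,cstq] -> 15 lines: qzlq xmk itpf gnzd zlzo rlwuu dqmdg dyi fxeby vvl gsgc cstq ukb etar jpmso
Hunk 4: at line 9 remove [vvl,gsgc] add [ewycg] -> 14 lines: qzlq xmk itpf gnzd zlzo rlwuu dqmdg dyi fxeby ewycg cstq ukb etar jpmso
Hunk 5: at line 5 remove [dqmdg,dyi] add [drhfh] -> 13 lines: qzlq xmk itpf gnzd zlzo rlwuu drhfh fxeby ewycg cstq ukb etar jpmso
Hunk 6: at line 7 remove [ewycg,cstq,ukb] add [vbiga,tljk] -> 12 lines: qzlq xmk itpf gnzd zlzo rlwuu drhfh fxeby vbiga tljk etar jpmso
Hunk 7: at line 10 remove [etar] add [mpwe] -> 12 lines: qzlq xmk itpf gnzd zlzo rlwuu drhfh fxeby vbiga tljk mpwe jpmso
Final line 7: drhfh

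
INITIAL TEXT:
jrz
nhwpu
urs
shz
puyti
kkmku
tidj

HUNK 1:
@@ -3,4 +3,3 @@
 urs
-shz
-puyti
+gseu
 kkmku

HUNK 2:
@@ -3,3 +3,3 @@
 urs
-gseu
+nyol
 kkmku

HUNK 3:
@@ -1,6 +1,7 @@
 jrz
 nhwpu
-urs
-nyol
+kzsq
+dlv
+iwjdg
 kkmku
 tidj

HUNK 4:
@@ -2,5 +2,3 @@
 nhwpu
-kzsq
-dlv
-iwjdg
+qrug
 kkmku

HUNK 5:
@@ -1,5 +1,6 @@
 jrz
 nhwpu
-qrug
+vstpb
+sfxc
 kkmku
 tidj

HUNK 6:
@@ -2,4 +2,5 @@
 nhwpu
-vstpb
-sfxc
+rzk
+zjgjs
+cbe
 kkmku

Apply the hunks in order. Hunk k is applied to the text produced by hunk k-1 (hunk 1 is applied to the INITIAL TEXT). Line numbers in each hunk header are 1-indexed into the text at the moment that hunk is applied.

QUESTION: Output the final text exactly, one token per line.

Hunk 1: at line 3 remove [shz,puyti] add [gseu] -> 6 lines: jrz nhwpu urs gseu kkmku tidj
Hunk 2: at line 3 remove [gseu] add [nyol] -> 6 lines: jrz nhwpu urs nyol kkmku tidj
Hunk 3: at line 1 remove [urs,nyol] add [kzsq,dlv,iwjdg] -> 7 lines: jrz nhwpu kzsq dlv iwjdg kkmku tidj
Hunk 4: at line 2 remove [kzsq,dlv,iwjdg] add [qrug] -> 5 lines: jrz nhwpu qrug kkmku tidj
Hunk 5: at line 1 remove [qrug] add [vstpb,sfxc] -> 6 lines: jrz nhwpu vstpb sfxc kkmku tidj
Hunk 6: at line 2 remove [vstpb,sfxc] add [rzk,zjgjs,cbe] -> 7 lines: jrz nhwpu rzk zjgjs cbe kkmku tidj

Answer: jrz
nhwpu
rzk
zjgjs
cbe
kkmku
tidj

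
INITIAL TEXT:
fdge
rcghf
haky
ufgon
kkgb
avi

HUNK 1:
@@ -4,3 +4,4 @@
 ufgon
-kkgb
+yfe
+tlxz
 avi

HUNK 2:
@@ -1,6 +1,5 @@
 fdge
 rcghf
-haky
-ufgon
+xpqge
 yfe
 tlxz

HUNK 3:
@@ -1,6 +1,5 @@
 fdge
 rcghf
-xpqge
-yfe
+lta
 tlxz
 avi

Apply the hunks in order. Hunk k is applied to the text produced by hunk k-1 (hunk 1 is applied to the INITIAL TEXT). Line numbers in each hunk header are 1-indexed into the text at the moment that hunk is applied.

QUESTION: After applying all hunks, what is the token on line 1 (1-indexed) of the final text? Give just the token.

Answer: fdge

Derivation:
Hunk 1: at line 4 remove [kkgb] add [yfe,tlxz] -> 7 lines: fdge rcghf haky ufgon yfe tlxz avi
Hunk 2: at line 1 remove [haky,ufgon] add [xpqge] -> 6 lines: fdge rcghf xpqge yfe tlxz avi
Hunk 3: at line 1 remove [xpqge,yfe] add [lta] -> 5 lines: fdge rcghf lta tlxz avi
Final line 1: fdge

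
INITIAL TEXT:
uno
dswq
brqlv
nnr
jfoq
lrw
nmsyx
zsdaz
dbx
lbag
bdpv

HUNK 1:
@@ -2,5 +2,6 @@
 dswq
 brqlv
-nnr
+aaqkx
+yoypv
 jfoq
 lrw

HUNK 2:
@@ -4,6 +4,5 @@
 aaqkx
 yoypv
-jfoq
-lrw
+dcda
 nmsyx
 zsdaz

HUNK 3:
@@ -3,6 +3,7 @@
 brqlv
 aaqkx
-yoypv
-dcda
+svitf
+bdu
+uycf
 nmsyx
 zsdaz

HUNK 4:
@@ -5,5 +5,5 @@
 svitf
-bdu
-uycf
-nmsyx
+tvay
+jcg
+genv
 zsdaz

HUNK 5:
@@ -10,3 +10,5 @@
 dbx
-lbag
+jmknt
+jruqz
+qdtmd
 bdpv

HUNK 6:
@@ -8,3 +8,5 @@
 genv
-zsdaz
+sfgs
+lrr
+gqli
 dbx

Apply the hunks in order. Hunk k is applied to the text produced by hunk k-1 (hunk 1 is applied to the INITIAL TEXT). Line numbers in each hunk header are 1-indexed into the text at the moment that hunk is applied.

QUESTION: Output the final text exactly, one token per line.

Answer: uno
dswq
brqlv
aaqkx
svitf
tvay
jcg
genv
sfgs
lrr
gqli
dbx
jmknt
jruqz
qdtmd
bdpv

Derivation:
Hunk 1: at line 2 remove [nnr] add [aaqkx,yoypv] -> 12 lines: uno dswq brqlv aaqkx yoypv jfoq lrw nmsyx zsdaz dbx lbag bdpv
Hunk 2: at line 4 remove [jfoq,lrw] add [dcda] -> 11 lines: uno dswq brqlv aaqkx yoypv dcda nmsyx zsdaz dbx lbag bdpv
Hunk 3: at line 3 remove [yoypv,dcda] add [svitf,bdu,uycf] -> 12 lines: uno dswq brqlv aaqkx svitf bdu uycf nmsyx zsdaz dbx lbag bdpv
Hunk 4: at line 5 remove [bdu,uycf,nmsyx] add [tvay,jcg,genv] -> 12 lines: uno dswq brqlv aaqkx svitf tvay jcg genv zsdaz dbx lbag bdpv
Hunk 5: at line 10 remove [lbag] add [jmknt,jruqz,qdtmd] -> 14 lines: uno dswq brqlv aaqkx svitf tvay jcg genv zsdaz dbx jmknt jruqz qdtmd bdpv
Hunk 6: at line 8 remove [zsdaz] add [sfgs,lrr,gqli] -> 16 lines: uno dswq brqlv aaqkx svitf tvay jcg genv sfgs lrr gqli dbx jmknt jruqz qdtmd bdpv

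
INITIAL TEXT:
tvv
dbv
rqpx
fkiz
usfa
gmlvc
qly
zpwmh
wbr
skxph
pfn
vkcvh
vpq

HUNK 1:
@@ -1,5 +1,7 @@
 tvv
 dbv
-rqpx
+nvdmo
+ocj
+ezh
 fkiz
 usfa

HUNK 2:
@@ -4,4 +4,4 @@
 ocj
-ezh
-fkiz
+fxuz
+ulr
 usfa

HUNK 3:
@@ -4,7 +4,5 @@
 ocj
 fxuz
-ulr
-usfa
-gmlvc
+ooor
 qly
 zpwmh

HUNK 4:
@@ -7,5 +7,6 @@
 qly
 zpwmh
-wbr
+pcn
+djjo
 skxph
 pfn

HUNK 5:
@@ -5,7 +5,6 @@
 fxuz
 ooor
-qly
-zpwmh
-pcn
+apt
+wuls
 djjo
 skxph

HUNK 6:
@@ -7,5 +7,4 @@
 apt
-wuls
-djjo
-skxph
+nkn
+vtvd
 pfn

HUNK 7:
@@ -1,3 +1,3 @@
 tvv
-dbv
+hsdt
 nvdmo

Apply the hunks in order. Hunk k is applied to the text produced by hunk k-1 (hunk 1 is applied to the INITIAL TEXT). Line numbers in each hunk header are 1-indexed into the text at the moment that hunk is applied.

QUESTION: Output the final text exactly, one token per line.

Answer: tvv
hsdt
nvdmo
ocj
fxuz
ooor
apt
nkn
vtvd
pfn
vkcvh
vpq

Derivation:
Hunk 1: at line 1 remove [rqpx] add [nvdmo,ocj,ezh] -> 15 lines: tvv dbv nvdmo ocj ezh fkiz usfa gmlvc qly zpwmh wbr skxph pfn vkcvh vpq
Hunk 2: at line 4 remove [ezh,fkiz] add [fxuz,ulr] -> 15 lines: tvv dbv nvdmo ocj fxuz ulr usfa gmlvc qly zpwmh wbr skxph pfn vkcvh vpq
Hunk 3: at line 4 remove [ulr,usfa,gmlvc] add [ooor] -> 13 lines: tvv dbv nvdmo ocj fxuz ooor qly zpwmh wbr skxph pfn vkcvh vpq
Hunk 4: at line 7 remove [wbr] add [pcn,djjo] -> 14 lines: tvv dbv nvdmo ocj fxuz ooor qly zpwmh pcn djjo skxph pfn vkcvh vpq
Hunk 5: at line 5 remove [qly,zpwmh,pcn] add [apt,wuls] -> 13 lines: tvv dbv nvdmo ocj fxuz ooor apt wuls djjo skxph pfn vkcvh vpq
Hunk 6: at line 7 remove [wuls,djjo,skxph] add [nkn,vtvd] -> 12 lines: tvv dbv nvdmo ocj fxuz ooor apt nkn vtvd pfn vkcvh vpq
Hunk 7: at line 1 remove [dbv] add [hsdt] -> 12 lines: tvv hsdt nvdmo ocj fxuz ooor apt nkn vtvd pfn vkcvh vpq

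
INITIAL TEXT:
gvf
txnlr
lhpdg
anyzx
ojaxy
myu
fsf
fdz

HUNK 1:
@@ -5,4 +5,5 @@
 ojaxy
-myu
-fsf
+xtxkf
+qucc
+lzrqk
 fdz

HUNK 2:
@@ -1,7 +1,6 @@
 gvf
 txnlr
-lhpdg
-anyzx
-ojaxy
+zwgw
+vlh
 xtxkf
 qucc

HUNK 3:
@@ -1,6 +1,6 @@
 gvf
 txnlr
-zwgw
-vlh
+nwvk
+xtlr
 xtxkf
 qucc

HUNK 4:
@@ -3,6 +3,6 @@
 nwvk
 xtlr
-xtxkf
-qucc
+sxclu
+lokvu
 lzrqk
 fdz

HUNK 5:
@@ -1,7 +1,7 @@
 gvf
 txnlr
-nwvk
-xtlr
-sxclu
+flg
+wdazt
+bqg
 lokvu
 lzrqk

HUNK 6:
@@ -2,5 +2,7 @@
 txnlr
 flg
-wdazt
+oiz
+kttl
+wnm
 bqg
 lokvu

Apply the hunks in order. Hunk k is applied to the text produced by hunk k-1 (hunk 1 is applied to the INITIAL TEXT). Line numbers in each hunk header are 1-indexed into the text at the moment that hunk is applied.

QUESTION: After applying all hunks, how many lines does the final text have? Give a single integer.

Answer: 10

Derivation:
Hunk 1: at line 5 remove [myu,fsf] add [xtxkf,qucc,lzrqk] -> 9 lines: gvf txnlr lhpdg anyzx ojaxy xtxkf qucc lzrqk fdz
Hunk 2: at line 1 remove [lhpdg,anyzx,ojaxy] add [zwgw,vlh] -> 8 lines: gvf txnlr zwgw vlh xtxkf qucc lzrqk fdz
Hunk 3: at line 1 remove [zwgw,vlh] add [nwvk,xtlr] -> 8 lines: gvf txnlr nwvk xtlr xtxkf qucc lzrqk fdz
Hunk 4: at line 3 remove [xtxkf,qucc] add [sxclu,lokvu] -> 8 lines: gvf txnlr nwvk xtlr sxclu lokvu lzrqk fdz
Hunk 5: at line 1 remove [nwvk,xtlr,sxclu] add [flg,wdazt,bqg] -> 8 lines: gvf txnlr flg wdazt bqg lokvu lzrqk fdz
Hunk 6: at line 2 remove [wdazt] add [oiz,kttl,wnm] -> 10 lines: gvf txnlr flg oiz kttl wnm bqg lokvu lzrqk fdz
Final line count: 10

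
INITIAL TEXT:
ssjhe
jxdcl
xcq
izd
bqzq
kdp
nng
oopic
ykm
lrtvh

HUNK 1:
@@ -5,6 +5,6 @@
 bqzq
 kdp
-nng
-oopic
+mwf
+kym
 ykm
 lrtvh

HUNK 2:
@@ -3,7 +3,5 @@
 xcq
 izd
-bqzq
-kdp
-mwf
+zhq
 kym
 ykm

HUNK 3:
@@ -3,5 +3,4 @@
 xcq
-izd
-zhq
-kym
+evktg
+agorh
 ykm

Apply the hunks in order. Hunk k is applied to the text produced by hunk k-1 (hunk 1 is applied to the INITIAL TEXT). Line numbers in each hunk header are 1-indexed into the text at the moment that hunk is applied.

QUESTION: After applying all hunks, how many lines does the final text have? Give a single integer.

Answer: 7

Derivation:
Hunk 1: at line 5 remove [nng,oopic] add [mwf,kym] -> 10 lines: ssjhe jxdcl xcq izd bqzq kdp mwf kym ykm lrtvh
Hunk 2: at line 3 remove [bqzq,kdp,mwf] add [zhq] -> 8 lines: ssjhe jxdcl xcq izd zhq kym ykm lrtvh
Hunk 3: at line 3 remove [izd,zhq,kym] add [evktg,agorh] -> 7 lines: ssjhe jxdcl xcq evktg agorh ykm lrtvh
Final line count: 7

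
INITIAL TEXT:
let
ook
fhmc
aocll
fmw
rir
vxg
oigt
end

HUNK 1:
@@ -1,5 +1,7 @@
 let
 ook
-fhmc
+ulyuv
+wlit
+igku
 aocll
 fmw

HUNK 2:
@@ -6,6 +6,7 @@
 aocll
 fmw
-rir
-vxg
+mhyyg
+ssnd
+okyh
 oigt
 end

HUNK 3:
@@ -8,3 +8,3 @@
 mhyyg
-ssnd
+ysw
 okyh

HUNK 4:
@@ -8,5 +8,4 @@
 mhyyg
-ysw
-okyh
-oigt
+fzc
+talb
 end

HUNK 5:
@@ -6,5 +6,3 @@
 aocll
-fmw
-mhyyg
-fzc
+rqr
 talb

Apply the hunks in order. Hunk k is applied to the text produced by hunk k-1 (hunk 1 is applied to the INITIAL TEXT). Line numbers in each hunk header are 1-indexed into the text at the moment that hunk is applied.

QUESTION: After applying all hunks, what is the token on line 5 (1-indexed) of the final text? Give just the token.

Answer: igku

Derivation:
Hunk 1: at line 1 remove [fhmc] add [ulyuv,wlit,igku] -> 11 lines: let ook ulyuv wlit igku aocll fmw rir vxg oigt end
Hunk 2: at line 6 remove [rir,vxg] add [mhyyg,ssnd,okyh] -> 12 lines: let ook ulyuv wlit igku aocll fmw mhyyg ssnd okyh oigt end
Hunk 3: at line 8 remove [ssnd] add [ysw] -> 12 lines: let ook ulyuv wlit igku aocll fmw mhyyg ysw okyh oigt end
Hunk 4: at line 8 remove [ysw,okyh,oigt] add [fzc,talb] -> 11 lines: let ook ulyuv wlit igku aocll fmw mhyyg fzc talb end
Hunk 5: at line 6 remove [fmw,mhyyg,fzc] add [rqr] -> 9 lines: let ook ulyuv wlit igku aocll rqr talb end
Final line 5: igku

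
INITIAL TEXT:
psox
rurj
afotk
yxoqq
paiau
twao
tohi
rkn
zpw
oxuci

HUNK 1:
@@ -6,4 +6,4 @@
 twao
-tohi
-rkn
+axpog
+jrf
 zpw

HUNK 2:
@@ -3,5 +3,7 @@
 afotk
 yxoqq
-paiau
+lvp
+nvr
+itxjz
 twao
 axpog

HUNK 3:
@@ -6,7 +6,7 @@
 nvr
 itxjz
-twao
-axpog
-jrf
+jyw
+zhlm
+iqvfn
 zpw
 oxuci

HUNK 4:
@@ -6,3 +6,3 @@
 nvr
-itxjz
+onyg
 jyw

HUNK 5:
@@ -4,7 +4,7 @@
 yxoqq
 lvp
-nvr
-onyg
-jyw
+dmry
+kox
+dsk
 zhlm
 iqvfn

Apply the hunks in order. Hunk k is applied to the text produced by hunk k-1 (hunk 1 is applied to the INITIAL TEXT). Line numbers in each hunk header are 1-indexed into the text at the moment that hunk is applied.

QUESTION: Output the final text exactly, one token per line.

Answer: psox
rurj
afotk
yxoqq
lvp
dmry
kox
dsk
zhlm
iqvfn
zpw
oxuci

Derivation:
Hunk 1: at line 6 remove [tohi,rkn] add [axpog,jrf] -> 10 lines: psox rurj afotk yxoqq paiau twao axpog jrf zpw oxuci
Hunk 2: at line 3 remove [paiau] add [lvp,nvr,itxjz] -> 12 lines: psox rurj afotk yxoqq lvp nvr itxjz twao axpog jrf zpw oxuci
Hunk 3: at line 6 remove [twao,axpog,jrf] add [jyw,zhlm,iqvfn] -> 12 lines: psox rurj afotk yxoqq lvp nvr itxjz jyw zhlm iqvfn zpw oxuci
Hunk 4: at line 6 remove [itxjz] add [onyg] -> 12 lines: psox rurj afotk yxoqq lvp nvr onyg jyw zhlm iqvfn zpw oxuci
Hunk 5: at line 4 remove [nvr,onyg,jyw] add [dmry,kox,dsk] -> 12 lines: psox rurj afotk yxoqq lvp dmry kox dsk zhlm iqvfn zpw oxuci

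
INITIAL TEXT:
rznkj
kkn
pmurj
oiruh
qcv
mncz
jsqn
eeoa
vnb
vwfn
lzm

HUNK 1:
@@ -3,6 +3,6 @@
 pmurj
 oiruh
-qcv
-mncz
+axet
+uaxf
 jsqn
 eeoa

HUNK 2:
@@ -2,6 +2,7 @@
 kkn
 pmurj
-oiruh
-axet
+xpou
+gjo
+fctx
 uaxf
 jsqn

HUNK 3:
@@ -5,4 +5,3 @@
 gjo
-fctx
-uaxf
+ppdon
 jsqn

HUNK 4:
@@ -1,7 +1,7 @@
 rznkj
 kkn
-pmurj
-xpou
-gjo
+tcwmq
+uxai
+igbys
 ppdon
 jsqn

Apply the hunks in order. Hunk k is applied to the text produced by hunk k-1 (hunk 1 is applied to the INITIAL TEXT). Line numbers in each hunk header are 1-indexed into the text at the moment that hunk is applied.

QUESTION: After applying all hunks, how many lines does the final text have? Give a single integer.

Answer: 11

Derivation:
Hunk 1: at line 3 remove [qcv,mncz] add [axet,uaxf] -> 11 lines: rznkj kkn pmurj oiruh axet uaxf jsqn eeoa vnb vwfn lzm
Hunk 2: at line 2 remove [oiruh,axet] add [xpou,gjo,fctx] -> 12 lines: rznkj kkn pmurj xpou gjo fctx uaxf jsqn eeoa vnb vwfn lzm
Hunk 3: at line 5 remove [fctx,uaxf] add [ppdon] -> 11 lines: rznkj kkn pmurj xpou gjo ppdon jsqn eeoa vnb vwfn lzm
Hunk 4: at line 1 remove [pmurj,xpou,gjo] add [tcwmq,uxai,igbys] -> 11 lines: rznkj kkn tcwmq uxai igbys ppdon jsqn eeoa vnb vwfn lzm
Final line count: 11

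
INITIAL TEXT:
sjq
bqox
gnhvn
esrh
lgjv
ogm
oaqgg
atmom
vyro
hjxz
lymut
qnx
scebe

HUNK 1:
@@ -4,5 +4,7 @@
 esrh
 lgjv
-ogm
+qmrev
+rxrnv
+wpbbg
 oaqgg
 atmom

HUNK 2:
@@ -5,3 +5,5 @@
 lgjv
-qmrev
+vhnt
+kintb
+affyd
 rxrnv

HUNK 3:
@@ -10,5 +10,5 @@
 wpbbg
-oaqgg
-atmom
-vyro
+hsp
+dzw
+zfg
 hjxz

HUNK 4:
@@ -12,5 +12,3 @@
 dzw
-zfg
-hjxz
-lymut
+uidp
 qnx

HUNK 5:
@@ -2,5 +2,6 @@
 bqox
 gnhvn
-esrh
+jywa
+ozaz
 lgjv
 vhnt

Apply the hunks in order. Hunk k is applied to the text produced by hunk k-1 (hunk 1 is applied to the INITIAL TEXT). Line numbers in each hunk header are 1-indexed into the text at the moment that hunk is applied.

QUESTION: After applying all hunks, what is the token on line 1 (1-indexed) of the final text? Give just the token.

Hunk 1: at line 4 remove [ogm] add [qmrev,rxrnv,wpbbg] -> 15 lines: sjq bqox gnhvn esrh lgjv qmrev rxrnv wpbbg oaqgg atmom vyro hjxz lymut qnx scebe
Hunk 2: at line 5 remove [qmrev] add [vhnt,kintb,affyd] -> 17 lines: sjq bqox gnhvn esrh lgjv vhnt kintb affyd rxrnv wpbbg oaqgg atmom vyro hjxz lymut qnx scebe
Hunk 3: at line 10 remove [oaqgg,atmom,vyro] add [hsp,dzw,zfg] -> 17 lines: sjq bqox gnhvn esrh lgjv vhnt kintb affyd rxrnv wpbbg hsp dzw zfg hjxz lymut qnx scebe
Hunk 4: at line 12 remove [zfg,hjxz,lymut] add [uidp] -> 15 lines: sjq bqox gnhvn esrh lgjv vhnt kintb affyd rxrnv wpbbg hsp dzw uidp qnx scebe
Hunk 5: at line 2 remove [esrh] add [jywa,ozaz] -> 16 lines: sjq bqox gnhvn jywa ozaz lgjv vhnt kintb affyd rxrnv wpbbg hsp dzw uidp qnx scebe
Final line 1: sjq

Answer: sjq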